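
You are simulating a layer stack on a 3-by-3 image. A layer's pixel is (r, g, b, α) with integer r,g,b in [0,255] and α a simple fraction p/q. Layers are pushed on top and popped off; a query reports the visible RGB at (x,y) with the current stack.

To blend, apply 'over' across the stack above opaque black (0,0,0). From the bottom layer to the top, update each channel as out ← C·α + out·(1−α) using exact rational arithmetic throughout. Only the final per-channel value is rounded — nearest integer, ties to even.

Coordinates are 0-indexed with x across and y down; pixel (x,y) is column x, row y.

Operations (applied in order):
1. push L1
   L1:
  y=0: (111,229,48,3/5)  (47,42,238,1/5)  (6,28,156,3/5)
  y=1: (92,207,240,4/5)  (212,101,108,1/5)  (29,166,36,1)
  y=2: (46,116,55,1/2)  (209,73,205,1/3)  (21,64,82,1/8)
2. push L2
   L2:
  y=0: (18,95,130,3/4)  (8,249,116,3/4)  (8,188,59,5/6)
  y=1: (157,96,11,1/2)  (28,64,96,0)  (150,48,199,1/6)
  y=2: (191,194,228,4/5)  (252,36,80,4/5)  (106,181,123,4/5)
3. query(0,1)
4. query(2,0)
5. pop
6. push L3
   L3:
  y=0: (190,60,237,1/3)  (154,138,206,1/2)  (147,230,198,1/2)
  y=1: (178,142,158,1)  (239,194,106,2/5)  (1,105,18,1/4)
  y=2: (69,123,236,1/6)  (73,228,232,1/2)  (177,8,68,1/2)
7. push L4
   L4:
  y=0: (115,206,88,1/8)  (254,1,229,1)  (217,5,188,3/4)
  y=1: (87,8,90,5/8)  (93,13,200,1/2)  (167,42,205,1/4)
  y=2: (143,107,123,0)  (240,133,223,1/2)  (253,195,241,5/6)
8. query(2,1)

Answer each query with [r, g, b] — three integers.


query (0,1) [L1,L2] — begin 0,0,0
+L1 (α=4/5) → [368/5, 828/5, 192]
+L2 (α=1/2) → [1153/10, 654/5, 203/2]
= [115, 131, 102]

(2,0) stack=L1,L2; from [0,0,0]:
L1 α=3/5: [18/5, 84/5, 468/5]
L2 α=5/6: [109/15, 2392/15, 1943/30]
rounded: [7, 159, 65]

at x=2,y=1 over L1,L3,L4:
L1 α=1: [29, 166, 36]
L3 α=1/4: [22, 603/4, 63/2]
L4 α=1/4: [233/4, 1977/16, 599/8]
→ [58, 124, 75]


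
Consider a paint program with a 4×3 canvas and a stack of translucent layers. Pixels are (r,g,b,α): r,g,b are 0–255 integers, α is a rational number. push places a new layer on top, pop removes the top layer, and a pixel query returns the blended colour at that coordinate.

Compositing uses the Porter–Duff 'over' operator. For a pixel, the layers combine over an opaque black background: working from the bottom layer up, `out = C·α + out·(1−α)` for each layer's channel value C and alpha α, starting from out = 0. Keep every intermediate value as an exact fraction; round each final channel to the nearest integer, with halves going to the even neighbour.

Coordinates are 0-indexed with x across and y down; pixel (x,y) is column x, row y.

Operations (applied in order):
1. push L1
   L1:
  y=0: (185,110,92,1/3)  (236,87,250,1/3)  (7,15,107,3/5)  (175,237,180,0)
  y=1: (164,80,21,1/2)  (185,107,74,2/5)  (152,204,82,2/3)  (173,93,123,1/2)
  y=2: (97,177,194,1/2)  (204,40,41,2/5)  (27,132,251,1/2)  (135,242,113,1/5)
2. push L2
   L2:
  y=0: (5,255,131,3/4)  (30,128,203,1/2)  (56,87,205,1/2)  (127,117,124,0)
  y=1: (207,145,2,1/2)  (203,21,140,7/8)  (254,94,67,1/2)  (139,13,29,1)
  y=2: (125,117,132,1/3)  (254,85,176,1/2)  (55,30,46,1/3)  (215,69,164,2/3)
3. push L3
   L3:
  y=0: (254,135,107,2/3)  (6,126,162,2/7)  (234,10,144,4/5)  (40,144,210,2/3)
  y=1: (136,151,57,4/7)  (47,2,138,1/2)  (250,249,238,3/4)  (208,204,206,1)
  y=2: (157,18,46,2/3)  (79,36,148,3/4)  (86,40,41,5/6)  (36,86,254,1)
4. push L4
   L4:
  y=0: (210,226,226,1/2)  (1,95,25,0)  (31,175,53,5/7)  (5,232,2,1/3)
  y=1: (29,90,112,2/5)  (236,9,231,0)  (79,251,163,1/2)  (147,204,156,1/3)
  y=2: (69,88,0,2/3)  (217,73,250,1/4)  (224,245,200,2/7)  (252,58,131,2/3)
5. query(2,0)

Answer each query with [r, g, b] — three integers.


at x=2,y=0 over L1,L2,L3,L4:
L1 α=3/5: [21/5, 9, 321/5]
L2 α=1/2: [301/10, 48, 673/5]
L3 α=4/5: [9661/50, 88/5, 3553/25]
L4 α=5/7: [13536/175, 4551/35, 13731/175]
= [77, 130, 78]


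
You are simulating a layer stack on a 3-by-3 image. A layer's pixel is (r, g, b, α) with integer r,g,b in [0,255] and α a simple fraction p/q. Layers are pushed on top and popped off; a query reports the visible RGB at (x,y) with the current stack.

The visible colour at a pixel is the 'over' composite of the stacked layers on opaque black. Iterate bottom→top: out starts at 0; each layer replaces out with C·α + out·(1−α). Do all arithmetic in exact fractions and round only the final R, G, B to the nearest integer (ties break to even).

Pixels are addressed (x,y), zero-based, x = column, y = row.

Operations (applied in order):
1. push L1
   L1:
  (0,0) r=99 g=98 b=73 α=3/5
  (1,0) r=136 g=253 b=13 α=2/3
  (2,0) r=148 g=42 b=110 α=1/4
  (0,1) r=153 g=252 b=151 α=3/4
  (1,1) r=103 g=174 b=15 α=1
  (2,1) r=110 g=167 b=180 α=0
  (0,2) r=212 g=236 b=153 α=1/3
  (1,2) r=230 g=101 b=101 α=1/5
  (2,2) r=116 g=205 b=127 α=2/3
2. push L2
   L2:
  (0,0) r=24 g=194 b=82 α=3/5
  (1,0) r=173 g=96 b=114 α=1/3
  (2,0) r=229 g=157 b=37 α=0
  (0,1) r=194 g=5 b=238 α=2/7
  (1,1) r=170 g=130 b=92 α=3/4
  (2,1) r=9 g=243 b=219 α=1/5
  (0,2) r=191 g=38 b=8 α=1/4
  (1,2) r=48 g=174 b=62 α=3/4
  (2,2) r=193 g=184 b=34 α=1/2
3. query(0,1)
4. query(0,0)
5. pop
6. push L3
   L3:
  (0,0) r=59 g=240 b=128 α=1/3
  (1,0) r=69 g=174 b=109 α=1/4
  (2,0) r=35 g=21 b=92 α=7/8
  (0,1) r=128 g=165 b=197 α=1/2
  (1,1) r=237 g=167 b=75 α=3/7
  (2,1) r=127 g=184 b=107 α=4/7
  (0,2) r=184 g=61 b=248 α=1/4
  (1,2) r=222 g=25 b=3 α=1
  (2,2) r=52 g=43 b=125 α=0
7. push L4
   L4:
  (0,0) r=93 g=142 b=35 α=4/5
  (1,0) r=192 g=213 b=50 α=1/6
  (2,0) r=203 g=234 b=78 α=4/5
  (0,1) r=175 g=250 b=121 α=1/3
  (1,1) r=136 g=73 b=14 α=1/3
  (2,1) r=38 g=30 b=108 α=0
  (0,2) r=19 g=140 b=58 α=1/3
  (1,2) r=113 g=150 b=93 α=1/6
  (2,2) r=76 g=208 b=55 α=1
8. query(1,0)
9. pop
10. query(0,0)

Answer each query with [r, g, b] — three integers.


(0,1) stack=L1,L2; from [0,0,0]:
after L1 α=3/4: [459/4, 189, 453/4]
after L2 α=2/7: [3847/28, 955/7, 4169/28]
→ [137, 136, 149]

query (0,0) [L1,L2] — begin 0,0,0
L1 α=3/5: [297/5, 294/5, 219/5]
L2 α=3/5: [954/25, 3498/25, 1668/25]
= [38, 140, 67]

query (1,0) [L1,L3,L4] — begin 0,0,0
L1 α=2/3: [272/3, 506/3, 26/3]
L3 α=1/4: [341/4, 170, 135/4]
L4 α=1/6: [2473/24, 1063/6, 875/24]
rounded: [103, 177, 36]

(0,0) stack=L1,L3; from [0,0,0]:
after L1 α=3/5: [297/5, 294/5, 219/5]
after L3 α=1/3: [889/15, 596/5, 1078/15]
rounded: [59, 119, 72]


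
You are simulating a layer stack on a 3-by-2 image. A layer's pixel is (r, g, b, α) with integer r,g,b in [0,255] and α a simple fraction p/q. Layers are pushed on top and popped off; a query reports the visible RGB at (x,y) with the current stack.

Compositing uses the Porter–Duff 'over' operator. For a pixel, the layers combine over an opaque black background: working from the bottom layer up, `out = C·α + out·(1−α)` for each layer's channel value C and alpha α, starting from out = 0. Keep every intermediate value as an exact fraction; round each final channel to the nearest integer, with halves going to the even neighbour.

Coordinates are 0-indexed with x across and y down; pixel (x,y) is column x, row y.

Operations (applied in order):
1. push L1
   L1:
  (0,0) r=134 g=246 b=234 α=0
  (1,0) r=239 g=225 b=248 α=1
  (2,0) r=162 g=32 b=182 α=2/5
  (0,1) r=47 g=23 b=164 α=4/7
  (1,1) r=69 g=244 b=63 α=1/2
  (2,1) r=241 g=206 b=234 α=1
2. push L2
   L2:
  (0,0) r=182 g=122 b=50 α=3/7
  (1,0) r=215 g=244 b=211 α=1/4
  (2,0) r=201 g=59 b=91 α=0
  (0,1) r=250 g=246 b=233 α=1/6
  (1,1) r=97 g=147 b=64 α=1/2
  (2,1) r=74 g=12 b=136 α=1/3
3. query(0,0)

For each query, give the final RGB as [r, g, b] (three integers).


at x=0,y=0 over L1,L2:
after L1 α=0: [0, 0, 0]
after L2 α=3/7: [78, 366/7, 150/7]
→ [78, 52, 21]


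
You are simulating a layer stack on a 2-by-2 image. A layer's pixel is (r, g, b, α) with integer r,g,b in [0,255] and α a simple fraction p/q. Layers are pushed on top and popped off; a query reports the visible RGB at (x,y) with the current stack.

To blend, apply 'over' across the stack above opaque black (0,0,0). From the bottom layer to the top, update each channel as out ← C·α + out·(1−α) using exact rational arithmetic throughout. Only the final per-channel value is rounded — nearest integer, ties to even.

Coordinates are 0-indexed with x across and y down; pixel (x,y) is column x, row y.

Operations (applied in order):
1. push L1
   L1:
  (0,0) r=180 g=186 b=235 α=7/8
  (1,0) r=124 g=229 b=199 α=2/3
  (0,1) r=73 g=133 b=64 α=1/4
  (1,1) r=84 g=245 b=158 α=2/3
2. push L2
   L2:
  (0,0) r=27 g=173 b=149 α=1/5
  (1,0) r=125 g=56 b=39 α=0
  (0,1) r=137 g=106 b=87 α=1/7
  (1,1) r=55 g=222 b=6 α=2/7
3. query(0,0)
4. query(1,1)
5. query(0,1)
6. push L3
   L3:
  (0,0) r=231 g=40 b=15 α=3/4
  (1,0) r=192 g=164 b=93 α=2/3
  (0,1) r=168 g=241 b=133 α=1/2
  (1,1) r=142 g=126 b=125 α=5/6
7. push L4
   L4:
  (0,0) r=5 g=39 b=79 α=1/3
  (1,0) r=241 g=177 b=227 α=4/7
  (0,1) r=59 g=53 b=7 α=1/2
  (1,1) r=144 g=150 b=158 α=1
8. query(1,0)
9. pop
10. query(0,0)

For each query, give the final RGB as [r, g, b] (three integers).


query (0,0) [L1,L2] — begin 0,0,0
after L1 α=7/8: [315/2, 651/4, 1645/8]
after L2 α=1/5: [657/5, 824/5, 1943/10]
rounded: [131, 165, 194]

(1,1) stack=L1,L2; from [0,0,0]:
+L1 (α=2/3) → [56, 490/3, 316/3]
+L2 (α=2/7) → [390/7, 3782/21, 1616/21]
rounded: [56, 180, 77]

(0,1) stack=L1,L2; from [0,0,0]:
+L1 (α=1/4) → [73/4, 133/4, 16]
+L2 (α=1/7) → [493/14, 611/14, 183/7]
= [35, 44, 26]

(1,0) stack=L1,L2,L3,L4; from [0,0,0]:
L1 α=2/3: [248/3, 458/3, 398/3]
L2 α=0: [248/3, 458/3, 398/3]
L3 α=2/3: [1400/9, 1442/9, 956/9]
L4 α=4/7: [4292/21, 3566/21, 3680/21]
= [204, 170, 175]

at x=0,y=0 over L1,L2,L3:
L1 α=7/8: [315/2, 651/4, 1645/8]
L2 α=1/5: [657/5, 824/5, 1943/10]
L3 α=3/4: [2061/10, 356/5, 2393/40]
→ [206, 71, 60]


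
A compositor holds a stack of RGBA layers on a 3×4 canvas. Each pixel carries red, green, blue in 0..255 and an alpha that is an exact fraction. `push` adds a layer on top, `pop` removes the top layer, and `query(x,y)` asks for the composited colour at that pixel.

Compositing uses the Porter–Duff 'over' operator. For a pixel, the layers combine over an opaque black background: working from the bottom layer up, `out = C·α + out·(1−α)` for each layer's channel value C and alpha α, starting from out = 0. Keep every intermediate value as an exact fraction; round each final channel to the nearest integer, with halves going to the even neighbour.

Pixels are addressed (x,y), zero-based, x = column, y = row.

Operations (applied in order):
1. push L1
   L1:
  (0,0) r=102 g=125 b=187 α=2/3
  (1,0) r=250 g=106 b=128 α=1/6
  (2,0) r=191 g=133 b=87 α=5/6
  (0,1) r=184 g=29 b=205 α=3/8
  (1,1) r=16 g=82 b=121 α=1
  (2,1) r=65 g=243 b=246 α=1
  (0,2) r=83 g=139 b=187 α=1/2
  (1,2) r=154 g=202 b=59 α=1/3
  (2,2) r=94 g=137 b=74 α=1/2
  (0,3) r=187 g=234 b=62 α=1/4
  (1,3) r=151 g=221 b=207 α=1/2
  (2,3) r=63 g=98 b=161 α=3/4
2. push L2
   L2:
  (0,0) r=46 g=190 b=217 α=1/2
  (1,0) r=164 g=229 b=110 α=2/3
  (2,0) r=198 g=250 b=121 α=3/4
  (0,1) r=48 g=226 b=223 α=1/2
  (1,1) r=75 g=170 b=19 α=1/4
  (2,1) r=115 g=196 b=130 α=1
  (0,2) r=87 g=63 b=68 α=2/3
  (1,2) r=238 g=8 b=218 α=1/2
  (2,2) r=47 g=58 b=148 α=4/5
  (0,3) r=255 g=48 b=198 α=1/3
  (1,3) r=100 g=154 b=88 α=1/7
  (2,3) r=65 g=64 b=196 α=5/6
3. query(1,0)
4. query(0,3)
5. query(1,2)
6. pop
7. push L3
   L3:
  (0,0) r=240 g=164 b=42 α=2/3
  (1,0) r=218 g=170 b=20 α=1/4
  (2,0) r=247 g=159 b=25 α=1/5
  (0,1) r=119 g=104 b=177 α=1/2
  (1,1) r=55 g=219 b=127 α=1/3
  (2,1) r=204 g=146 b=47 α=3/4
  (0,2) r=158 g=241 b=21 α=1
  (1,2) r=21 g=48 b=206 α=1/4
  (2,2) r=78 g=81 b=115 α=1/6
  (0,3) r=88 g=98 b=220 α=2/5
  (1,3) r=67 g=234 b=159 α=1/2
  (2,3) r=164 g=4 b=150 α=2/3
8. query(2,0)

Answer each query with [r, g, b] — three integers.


(1,0) stack=L1,L2; from [0,0,0]:
L1 α=1/6: [125/3, 53/3, 64/3]
L2 α=2/3: [1109/9, 1427/9, 724/9]
rounded: [123, 159, 80]

query (0,3) [L1,L2] — begin 0,0,0
+L1 (α=1/4) → [187/4, 117/2, 31/2]
+L2 (α=1/3) → [697/6, 55, 229/3]
→ [116, 55, 76]

query (1,2) [L1,L2] — begin 0,0,0
after L1 α=1/3: [154/3, 202/3, 59/3]
after L2 α=1/2: [434/3, 113/3, 713/6]
→ [145, 38, 119]

at x=2,y=0 over L1,L3:
L1 α=5/6: [955/6, 665/6, 145/2]
L3 α=1/5: [2651/15, 1807/15, 63]
rounded: [177, 120, 63]


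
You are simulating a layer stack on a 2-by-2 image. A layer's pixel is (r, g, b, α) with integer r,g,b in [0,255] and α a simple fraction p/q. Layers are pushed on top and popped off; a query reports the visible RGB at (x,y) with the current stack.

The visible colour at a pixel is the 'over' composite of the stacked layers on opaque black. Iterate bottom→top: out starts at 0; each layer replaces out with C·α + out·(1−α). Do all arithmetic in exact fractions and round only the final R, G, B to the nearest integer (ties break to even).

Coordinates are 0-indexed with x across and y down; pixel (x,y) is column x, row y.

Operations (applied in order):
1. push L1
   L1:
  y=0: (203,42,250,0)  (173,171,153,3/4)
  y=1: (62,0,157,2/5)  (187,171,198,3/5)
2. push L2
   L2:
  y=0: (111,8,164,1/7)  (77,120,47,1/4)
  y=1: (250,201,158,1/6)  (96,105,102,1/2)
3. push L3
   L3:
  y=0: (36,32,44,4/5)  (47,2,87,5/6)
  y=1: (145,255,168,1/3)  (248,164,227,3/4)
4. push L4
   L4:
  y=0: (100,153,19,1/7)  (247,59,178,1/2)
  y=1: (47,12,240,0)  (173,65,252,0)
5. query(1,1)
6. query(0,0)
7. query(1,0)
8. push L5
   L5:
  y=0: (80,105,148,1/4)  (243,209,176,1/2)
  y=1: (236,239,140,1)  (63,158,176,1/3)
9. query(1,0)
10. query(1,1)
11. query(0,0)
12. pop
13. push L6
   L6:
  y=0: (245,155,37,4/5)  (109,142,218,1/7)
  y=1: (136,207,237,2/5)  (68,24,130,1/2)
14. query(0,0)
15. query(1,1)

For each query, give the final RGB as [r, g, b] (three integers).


at x=1,y=1 over L1,L2,L3,L4:
after L1 α=3/5: [561/5, 513/5, 594/5]
after L2 α=1/2: [1041/10, 519/5, 552/5]
after L3 α=3/4: [8481/40, 2979/20, 3957/20]
after L4 α=0: [8481/40, 2979/20, 3957/20]
rounded: [212, 149, 198]

query (0,0) [L1,L2,L3,L4] — begin 0,0,0
L1 α=0: [0, 0, 0]
L2 α=1/7: [111/7, 8/7, 164/7]
L3 α=4/5: [1119/35, 904/35, 1396/35]
L4 α=1/7: [10214/245, 10779/245, 9041/245]
rounded: [42, 44, 37]

(1,0) stack=L1,L2,L3,L4; from [0,0,0]:
+L1 (α=3/4) → [519/4, 513/4, 459/4]
+L2 (α=1/4) → [1865/16, 2019/16, 1565/16]
+L3 (α=5/6) → [1875/32, 2179/96, 8525/96]
+L4 (α=1/2) → [9779/64, 7843/192, 25613/192]
rounded: [153, 41, 133]

(1,0) stack=L1,L2,L3,L4,L5; from [0,0,0]:
L1 α=3/4: [519/4, 513/4, 459/4]
L2 α=1/4: [1865/16, 2019/16, 1565/16]
L3 α=5/6: [1875/32, 2179/96, 8525/96]
L4 α=1/2: [9779/64, 7843/192, 25613/192]
L5 α=1/2: [25331/128, 47971/384, 59405/384]
= [198, 125, 155]

(1,1) stack=L1,L2,L3,L4,L5; from [0,0,0]:
L1 α=3/5: [561/5, 513/5, 594/5]
L2 α=1/2: [1041/10, 519/5, 552/5]
L3 α=3/4: [8481/40, 2979/20, 3957/20]
L4 α=0: [8481/40, 2979/20, 3957/20]
L5 α=1/3: [3247/20, 4559/30, 5717/30]
→ [162, 152, 191]

at x=0,y=0 over L1,L2,L3,L4,L5:
after L1 α=0: [0, 0, 0]
after L2 α=1/7: [111/7, 8/7, 164/7]
after L3 α=4/5: [1119/35, 904/35, 1396/35]
after L4 α=1/7: [10214/245, 10779/245, 9041/245]
after L5 α=1/4: [25121/490, 29031/490, 63383/980]
rounded: [51, 59, 65]

at x=0,y=0 over L1,L2,L3,L4,L6:
+L1 (α=0) → [0, 0, 0]
+L2 (α=1/7) → [111/7, 8/7, 164/7]
+L3 (α=4/5) → [1119/35, 904/35, 1396/35]
+L4 (α=1/7) → [10214/245, 10779/245, 9041/245]
+L6 (α=4/5) → [250314/1225, 162679/1225, 45301/1225]
→ [204, 133, 37]

at x=1,y=1 over L1,L2,L3,L4,L6:
L1 α=3/5: [561/5, 513/5, 594/5]
L2 α=1/2: [1041/10, 519/5, 552/5]
L3 α=3/4: [8481/40, 2979/20, 3957/20]
L4 α=0: [8481/40, 2979/20, 3957/20]
L6 α=1/2: [11201/80, 3459/40, 6557/40]
rounded: [140, 86, 164]


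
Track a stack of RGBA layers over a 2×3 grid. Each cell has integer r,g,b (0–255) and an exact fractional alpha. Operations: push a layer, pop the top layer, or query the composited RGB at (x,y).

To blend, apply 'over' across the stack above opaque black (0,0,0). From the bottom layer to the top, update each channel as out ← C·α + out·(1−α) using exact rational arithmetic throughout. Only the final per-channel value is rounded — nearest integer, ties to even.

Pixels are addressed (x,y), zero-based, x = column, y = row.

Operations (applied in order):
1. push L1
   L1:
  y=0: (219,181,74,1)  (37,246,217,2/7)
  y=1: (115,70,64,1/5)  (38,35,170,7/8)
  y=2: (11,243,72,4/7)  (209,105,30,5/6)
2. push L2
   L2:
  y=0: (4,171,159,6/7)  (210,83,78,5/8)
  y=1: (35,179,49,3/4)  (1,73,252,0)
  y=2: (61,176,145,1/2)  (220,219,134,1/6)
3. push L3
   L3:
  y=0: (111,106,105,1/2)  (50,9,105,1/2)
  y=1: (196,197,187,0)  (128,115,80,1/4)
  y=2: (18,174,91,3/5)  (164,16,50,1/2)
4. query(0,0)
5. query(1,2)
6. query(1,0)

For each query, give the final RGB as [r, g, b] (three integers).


query (0,0) [L1,L2,L3] — begin 0,0,0
+L1 (α=1) → [219, 181, 74]
+L2 (α=6/7) → [243/7, 1207/7, 1028/7]
+L3 (α=1/2) → [510/7, 1949/14, 1763/14]
= [73, 139, 126]

query (1,2) [L1,L2,L3] — begin 0,0,0
after L1 α=5/6: [1045/6, 175/2, 25]
after L2 α=1/6: [6545/36, 1313/12, 259/6]
after L3 α=1/2: [12449/72, 1505/24, 559/12]
= [173, 63, 47]

at x=1,y=0 over L1,L2,L3:
L1 α=2/7: [74/7, 492/7, 62]
L2 α=5/8: [1893/14, 4381/56, 72]
L3 α=1/2: [2593/28, 4885/112, 177/2]
rounded: [93, 44, 88]


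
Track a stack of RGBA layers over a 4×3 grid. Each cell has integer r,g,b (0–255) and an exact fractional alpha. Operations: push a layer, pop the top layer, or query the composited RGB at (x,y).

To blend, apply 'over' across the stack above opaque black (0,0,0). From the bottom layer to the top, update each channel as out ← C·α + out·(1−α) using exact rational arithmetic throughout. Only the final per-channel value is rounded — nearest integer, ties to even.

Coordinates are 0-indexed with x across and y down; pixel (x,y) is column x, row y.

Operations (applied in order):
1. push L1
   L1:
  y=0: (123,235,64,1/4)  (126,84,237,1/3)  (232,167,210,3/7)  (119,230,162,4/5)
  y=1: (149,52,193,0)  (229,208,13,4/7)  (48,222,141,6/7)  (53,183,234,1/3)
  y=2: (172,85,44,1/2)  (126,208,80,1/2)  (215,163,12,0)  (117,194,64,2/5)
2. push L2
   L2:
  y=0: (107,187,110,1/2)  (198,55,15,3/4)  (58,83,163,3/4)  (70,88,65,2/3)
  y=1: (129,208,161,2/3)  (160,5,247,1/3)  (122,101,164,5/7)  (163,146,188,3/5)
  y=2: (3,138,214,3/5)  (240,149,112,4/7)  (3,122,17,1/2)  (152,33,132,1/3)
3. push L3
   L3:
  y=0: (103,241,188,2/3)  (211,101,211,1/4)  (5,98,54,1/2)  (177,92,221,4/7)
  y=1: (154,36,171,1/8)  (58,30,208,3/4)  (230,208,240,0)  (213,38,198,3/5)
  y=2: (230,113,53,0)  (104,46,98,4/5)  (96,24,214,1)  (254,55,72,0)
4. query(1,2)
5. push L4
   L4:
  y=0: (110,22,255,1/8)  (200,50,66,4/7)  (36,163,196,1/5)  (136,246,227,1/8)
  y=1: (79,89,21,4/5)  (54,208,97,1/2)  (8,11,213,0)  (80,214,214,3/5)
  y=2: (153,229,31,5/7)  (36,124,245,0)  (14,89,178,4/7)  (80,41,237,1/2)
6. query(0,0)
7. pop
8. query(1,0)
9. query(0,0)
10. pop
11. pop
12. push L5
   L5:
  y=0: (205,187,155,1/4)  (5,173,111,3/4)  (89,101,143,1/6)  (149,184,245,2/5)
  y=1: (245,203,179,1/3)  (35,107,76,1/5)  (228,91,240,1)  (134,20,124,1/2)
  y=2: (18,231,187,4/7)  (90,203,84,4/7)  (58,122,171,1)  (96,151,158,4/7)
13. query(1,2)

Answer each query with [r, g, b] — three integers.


at x=1,y=2 over L1,L2,L3:
after L1 α=1/2: [63, 104, 40]
after L2 α=4/7: [1149/7, 908/7, 568/7]
after L3 α=4/5: [4061/35, 2196/35, 3312/35]
= [116, 63, 95]

query (0,0) [L1,L2,L3,L4] — begin 0,0,0
+L1 (α=1/4) → [123/4, 235/4, 16]
+L2 (α=1/2) → [551/8, 983/8, 63]
+L3 (α=2/3) → [733/8, 1613/8, 439/3]
+L4 (α=1/8) → [6011/64, 11467/64, 1919/12]
= [94, 179, 160]

at x=1,y=0 over L1,L2,L3:
after L1 α=1/3: [42, 28, 79]
after L2 α=3/4: [159, 193/4, 31]
after L3 α=1/4: [172, 983/16, 76]
= [172, 61, 76]

at x=0,y=0 over L1,L2,L3:
after L1 α=1/4: [123/4, 235/4, 16]
after L2 α=1/2: [551/8, 983/8, 63]
after L3 α=2/3: [733/8, 1613/8, 439/3]
rounded: [92, 202, 146]

at x=1,y=2 over L1,L5:
+L1 (α=1/2) → [63, 104, 40]
+L5 (α=4/7) → [549/7, 1124/7, 456/7]
rounded: [78, 161, 65]


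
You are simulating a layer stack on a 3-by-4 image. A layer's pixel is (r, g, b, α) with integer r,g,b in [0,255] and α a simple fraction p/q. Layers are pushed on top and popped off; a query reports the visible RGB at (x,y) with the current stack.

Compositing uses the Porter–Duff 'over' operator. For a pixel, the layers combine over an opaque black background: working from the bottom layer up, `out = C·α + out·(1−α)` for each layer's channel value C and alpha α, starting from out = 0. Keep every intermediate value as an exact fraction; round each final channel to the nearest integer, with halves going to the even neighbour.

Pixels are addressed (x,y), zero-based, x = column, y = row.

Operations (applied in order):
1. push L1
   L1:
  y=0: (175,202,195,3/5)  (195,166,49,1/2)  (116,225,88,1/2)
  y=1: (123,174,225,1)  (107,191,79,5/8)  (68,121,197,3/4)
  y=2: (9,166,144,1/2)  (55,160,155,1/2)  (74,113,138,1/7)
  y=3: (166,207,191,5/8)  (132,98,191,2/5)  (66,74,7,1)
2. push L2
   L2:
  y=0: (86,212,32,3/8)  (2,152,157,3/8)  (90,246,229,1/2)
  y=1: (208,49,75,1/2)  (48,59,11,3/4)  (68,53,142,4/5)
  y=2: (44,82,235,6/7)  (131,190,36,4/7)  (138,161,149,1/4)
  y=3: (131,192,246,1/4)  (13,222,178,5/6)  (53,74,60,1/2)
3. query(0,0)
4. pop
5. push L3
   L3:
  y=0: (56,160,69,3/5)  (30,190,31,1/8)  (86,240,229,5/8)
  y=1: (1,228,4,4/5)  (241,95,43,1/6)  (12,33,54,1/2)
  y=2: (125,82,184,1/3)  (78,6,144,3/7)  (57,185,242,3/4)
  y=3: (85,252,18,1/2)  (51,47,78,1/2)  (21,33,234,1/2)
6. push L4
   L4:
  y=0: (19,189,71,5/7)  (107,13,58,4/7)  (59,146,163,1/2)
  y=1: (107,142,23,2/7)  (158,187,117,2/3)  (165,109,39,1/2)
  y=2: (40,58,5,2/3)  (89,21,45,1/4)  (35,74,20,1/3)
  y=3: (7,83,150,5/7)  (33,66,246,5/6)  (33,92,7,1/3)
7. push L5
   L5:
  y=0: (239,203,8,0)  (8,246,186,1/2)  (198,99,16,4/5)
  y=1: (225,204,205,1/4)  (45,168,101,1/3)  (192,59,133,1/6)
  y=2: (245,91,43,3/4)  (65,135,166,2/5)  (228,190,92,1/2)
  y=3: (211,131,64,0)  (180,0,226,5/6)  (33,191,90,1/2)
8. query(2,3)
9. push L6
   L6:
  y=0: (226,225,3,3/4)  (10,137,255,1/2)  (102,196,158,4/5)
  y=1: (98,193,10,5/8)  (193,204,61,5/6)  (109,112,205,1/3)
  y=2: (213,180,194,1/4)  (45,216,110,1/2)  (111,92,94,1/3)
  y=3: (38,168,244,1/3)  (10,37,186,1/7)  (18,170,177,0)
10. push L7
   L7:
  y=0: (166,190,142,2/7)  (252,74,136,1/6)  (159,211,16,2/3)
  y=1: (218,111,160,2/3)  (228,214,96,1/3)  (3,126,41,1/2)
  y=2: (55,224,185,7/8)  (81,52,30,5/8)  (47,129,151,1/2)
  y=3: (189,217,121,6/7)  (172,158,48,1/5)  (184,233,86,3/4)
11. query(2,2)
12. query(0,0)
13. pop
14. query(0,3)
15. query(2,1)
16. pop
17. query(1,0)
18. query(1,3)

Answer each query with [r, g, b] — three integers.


at x=0,y=0 over L1,L2:
after L1 α=3/5: [105, 606/5, 117]
after L2 α=3/8: [783/8, 621/4, 681/8]
rounded: [98, 155, 85]

query (2,3) [L1,L3,L4,L5] — begin 0,0,0
L1 α=1: [66, 74, 7]
L3 α=1/2: [87/2, 107/2, 241/2]
L4 α=1/3: [40, 199/3, 248/3]
L5 α=1/2: [73/2, 386/3, 259/3]
rounded: [36, 129, 86]

(2,2) stack=L1,L3,L4,L5,L6,L7; from [0,0,0]:
after L1 α=1/7: [74/7, 113/7, 138/7]
after L3 α=3/4: [1271/28, 1999/14, 1305/7]
after L4 α=1/3: [587/14, 839/7, 2750/21]
after L5 α=1/2: [3779/28, 2169/14, 2341/21]
after L6 α=1/3: [5333/42, 2813/21, 6656/63]
after L7 α=1/2: [7307/84, 2761/21, 16169/126]
= [87, 131, 128]

(0,0) stack=L1,L3,L4,L5,L6,L7; from [0,0,0]:
L1 α=3/5: [105, 606/5, 117]
L3 α=3/5: [378/5, 3612/25, 441/5]
L4 α=5/7: [1231/35, 4407/25, 2657/35]
L5 α=0: [1231/35, 4407/25, 2657/35]
L6 α=3/4: [24961/140, 10641/50, 743/35]
L7 α=2/7: [34257/196, 2063/10, 2731/49]
= [175, 206, 56]

(0,3) stack=L1,L3,L4,L5,L6; from [0,0,0]:
after L1 α=5/8: [415/4, 1035/8, 955/8]
after L3 α=1/2: [755/8, 3051/16, 1099/16]
after L4 α=5/7: [895/28, 6371/56, 7099/56]
after L5 α=0: [895/28, 6371/56, 7099/56]
after L6 α=1/3: [1427/42, 11075/84, 13931/84]
→ [34, 132, 166]

at x=2,y=1 over L1,L3,L4,L5,L6:
+L1 (α=3/4) → [51, 363/4, 591/4]
+L3 (α=1/2) → [63/2, 495/8, 807/8]
+L4 (α=1/2) → [393/4, 1367/16, 1119/16]
+L5 (α=1/6) → [911/8, 2593/32, 7723/96]
+L6 (α=1/3) → [449/4, 4385/48, 17563/144]
→ [112, 91, 122]

(1,0) stack=L1,L3,L4,L5; from [0,0,0]:
L1 α=1/2: [195/2, 83, 49/2]
L3 α=1/8: [1425/16, 771/8, 405/16]
L4 α=4/7: [1589/16, 2729/56, 4927/112]
L5 α=1/2: [1717/32, 16505/112, 25759/224]
rounded: [54, 147, 115]

(1,3) stack=L1,L3,L4,L5; from [0,0,0]:
after L1 α=2/5: [264/5, 196/5, 382/5]
after L3 α=1/2: [519/10, 431/10, 386/5]
after L4 α=5/6: [723/20, 3731/60, 3268/15]
after L5 α=5/6: [6241/40, 3731/360, 10109/45]
→ [156, 10, 225]


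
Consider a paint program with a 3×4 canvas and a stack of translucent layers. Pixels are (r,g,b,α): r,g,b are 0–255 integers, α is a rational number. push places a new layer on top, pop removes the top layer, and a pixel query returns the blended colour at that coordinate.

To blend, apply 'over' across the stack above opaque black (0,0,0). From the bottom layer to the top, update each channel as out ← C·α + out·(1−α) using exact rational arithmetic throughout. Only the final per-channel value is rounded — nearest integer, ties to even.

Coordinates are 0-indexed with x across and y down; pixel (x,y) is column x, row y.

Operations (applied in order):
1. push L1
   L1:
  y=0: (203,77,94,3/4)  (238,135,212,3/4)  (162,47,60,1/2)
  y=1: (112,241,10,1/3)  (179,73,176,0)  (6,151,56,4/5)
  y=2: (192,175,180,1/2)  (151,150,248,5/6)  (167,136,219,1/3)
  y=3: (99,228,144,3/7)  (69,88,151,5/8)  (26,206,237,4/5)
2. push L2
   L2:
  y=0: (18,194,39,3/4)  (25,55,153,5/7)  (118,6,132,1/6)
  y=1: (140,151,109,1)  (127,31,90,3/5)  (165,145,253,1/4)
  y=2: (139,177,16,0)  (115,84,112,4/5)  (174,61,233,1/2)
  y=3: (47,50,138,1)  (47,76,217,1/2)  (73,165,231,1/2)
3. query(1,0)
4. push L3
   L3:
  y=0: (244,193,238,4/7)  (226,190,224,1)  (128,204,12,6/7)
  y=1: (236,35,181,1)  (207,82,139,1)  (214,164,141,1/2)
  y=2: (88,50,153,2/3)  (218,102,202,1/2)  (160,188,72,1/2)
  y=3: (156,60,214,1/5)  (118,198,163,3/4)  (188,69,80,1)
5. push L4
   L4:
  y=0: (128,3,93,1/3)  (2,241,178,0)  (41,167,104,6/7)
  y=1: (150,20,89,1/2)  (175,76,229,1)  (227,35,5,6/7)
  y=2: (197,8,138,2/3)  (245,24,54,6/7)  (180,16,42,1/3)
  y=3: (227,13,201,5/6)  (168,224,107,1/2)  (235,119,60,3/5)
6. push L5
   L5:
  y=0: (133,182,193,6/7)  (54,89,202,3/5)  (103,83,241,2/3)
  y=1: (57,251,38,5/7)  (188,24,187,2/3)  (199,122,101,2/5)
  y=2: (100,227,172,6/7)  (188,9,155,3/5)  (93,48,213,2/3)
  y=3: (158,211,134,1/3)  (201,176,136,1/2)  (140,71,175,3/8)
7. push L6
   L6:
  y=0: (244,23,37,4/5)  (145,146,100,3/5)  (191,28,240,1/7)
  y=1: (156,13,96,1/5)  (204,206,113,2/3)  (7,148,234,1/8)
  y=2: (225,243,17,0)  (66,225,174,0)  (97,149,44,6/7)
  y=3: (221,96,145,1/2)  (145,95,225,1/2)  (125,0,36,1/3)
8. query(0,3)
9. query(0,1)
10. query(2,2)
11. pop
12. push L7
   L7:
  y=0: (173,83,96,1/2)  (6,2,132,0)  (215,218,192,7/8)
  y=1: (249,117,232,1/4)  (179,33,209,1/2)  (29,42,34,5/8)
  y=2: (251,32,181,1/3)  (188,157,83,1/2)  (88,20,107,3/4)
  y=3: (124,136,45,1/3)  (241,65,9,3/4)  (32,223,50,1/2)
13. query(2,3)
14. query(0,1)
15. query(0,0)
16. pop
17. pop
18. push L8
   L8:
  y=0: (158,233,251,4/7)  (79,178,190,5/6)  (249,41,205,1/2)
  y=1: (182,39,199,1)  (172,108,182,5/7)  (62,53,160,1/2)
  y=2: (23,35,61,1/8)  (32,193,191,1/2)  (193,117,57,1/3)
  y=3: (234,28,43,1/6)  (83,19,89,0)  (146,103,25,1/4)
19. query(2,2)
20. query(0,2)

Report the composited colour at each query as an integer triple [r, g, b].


at x=1,y=0 over L1,L2:
L1 α=3/4: [357/2, 405/4, 159]
L2 α=5/7: [482/7, 955/14, 1083/7]
= [69, 68, 155]

at x=0,y=3 over L1,L2,L3,L4,L5,L6:
+L1 (α=3/7) → [297/7, 684/7, 432/7]
+L2 (α=1) → [47, 50, 138]
+L3 (α=1/5) → [344/5, 52, 766/5]
+L4 (α=5/6) → [6019/30, 39/2, 5791/30]
+L5 (α=1/3) → [8389/45, 250/3, 7801/45]
+L6 (α=1/2) → [9167/45, 269/3, 7163/45]
= [204, 90, 159]

at x=0,y=1 over L1,L2,L3,L4,L5,L6:
+L1 (α=1/3) → [112/3, 241/3, 10/3]
+L2 (α=1) → [140, 151, 109]
+L3 (α=1) → [236, 35, 181]
+L4 (α=1/2) → [193, 55/2, 135]
+L5 (α=5/7) → [671/7, 1310/7, 460/7]
+L6 (α=1/5) → [3776/35, 5331/35, 2512/35]
= [108, 152, 72]

(2,2) stack=L1,L2,L3,L4,L5,L6; from [0,0,0]:
after L1 α=1/3: [167/3, 136/3, 73]
after L2 α=1/2: [689/6, 319/6, 153]
after L3 α=1/2: [1649/12, 1447/12, 225/2]
after L4 α=1/3: [2729/18, 1543/18, 89]
after L5 α=2/3: [6077/54, 3271/54, 515/3]
after L6 α=6/7: [37505/378, 51547/378, 1307/21]
rounded: [99, 136, 62]

query (2,3) [L1,L2,L3,L4,L5,L7] — begin 0,0,0
L1 α=4/5: [104/5, 824/5, 948/5]
L2 α=1/2: [469/10, 1649/10, 2103/10]
L3 α=1: [188, 69, 80]
L4 α=3/5: [1081/5, 99, 68]
L5 α=3/8: [1501/8, 177/2, 865/8]
L7 α=1/2: [1757/16, 623/4, 1265/16]
rounded: [110, 156, 79]

query (0,1) [L1,L2,L3,L4,L5,L7] — begin 0,0,0
+L1 (α=1/3) → [112/3, 241/3, 10/3]
+L2 (α=1) → [140, 151, 109]
+L3 (α=1) → [236, 35, 181]
+L4 (α=1/2) → [193, 55/2, 135]
+L5 (α=5/7) → [671/7, 1310/7, 460/7]
+L7 (α=1/4) → [939/7, 4749/28, 751/7]
= [134, 170, 107]

query (0,0) [L1,L2,L3,L4,L5,L7] — begin 0,0,0
after L1 α=3/4: [609/4, 231/4, 141/2]
after L2 α=3/4: [825/16, 2559/16, 375/8]
after L3 α=4/7: [18091/112, 20029/112, 8741/56]
after L4 α=1/3: [25259/168, 20197/168, 11345/84]
after L5 α=6/7: [159323/1176, 203653/1176, 108617/588]
after L7 α=1/2: [362771/2352, 301261/2352, 165065/1176]
= [154, 128, 140]

query (2,2) [L1,L2,L3,L4,L8] — begin 0,0,0
+L1 (α=1/3) → [167/3, 136/3, 73]
+L2 (α=1/2) → [689/6, 319/6, 153]
+L3 (α=1/2) → [1649/12, 1447/12, 225/2]
+L4 (α=1/3) → [2729/18, 1543/18, 89]
+L8 (α=1/3) → [4466/27, 2596/27, 235/3]
→ [165, 96, 78]

query (0,2) [L1,L2,L3,L4,L8] — begin 0,0,0
+L1 (α=1/2) → [96, 175/2, 90]
+L2 (α=0) → [96, 175/2, 90]
+L3 (α=2/3) → [272/3, 125/2, 132]
+L4 (α=2/3) → [1454/9, 157/6, 136]
+L8 (α=1/8) → [10385/72, 1309/48, 1013/8]
= [144, 27, 127]


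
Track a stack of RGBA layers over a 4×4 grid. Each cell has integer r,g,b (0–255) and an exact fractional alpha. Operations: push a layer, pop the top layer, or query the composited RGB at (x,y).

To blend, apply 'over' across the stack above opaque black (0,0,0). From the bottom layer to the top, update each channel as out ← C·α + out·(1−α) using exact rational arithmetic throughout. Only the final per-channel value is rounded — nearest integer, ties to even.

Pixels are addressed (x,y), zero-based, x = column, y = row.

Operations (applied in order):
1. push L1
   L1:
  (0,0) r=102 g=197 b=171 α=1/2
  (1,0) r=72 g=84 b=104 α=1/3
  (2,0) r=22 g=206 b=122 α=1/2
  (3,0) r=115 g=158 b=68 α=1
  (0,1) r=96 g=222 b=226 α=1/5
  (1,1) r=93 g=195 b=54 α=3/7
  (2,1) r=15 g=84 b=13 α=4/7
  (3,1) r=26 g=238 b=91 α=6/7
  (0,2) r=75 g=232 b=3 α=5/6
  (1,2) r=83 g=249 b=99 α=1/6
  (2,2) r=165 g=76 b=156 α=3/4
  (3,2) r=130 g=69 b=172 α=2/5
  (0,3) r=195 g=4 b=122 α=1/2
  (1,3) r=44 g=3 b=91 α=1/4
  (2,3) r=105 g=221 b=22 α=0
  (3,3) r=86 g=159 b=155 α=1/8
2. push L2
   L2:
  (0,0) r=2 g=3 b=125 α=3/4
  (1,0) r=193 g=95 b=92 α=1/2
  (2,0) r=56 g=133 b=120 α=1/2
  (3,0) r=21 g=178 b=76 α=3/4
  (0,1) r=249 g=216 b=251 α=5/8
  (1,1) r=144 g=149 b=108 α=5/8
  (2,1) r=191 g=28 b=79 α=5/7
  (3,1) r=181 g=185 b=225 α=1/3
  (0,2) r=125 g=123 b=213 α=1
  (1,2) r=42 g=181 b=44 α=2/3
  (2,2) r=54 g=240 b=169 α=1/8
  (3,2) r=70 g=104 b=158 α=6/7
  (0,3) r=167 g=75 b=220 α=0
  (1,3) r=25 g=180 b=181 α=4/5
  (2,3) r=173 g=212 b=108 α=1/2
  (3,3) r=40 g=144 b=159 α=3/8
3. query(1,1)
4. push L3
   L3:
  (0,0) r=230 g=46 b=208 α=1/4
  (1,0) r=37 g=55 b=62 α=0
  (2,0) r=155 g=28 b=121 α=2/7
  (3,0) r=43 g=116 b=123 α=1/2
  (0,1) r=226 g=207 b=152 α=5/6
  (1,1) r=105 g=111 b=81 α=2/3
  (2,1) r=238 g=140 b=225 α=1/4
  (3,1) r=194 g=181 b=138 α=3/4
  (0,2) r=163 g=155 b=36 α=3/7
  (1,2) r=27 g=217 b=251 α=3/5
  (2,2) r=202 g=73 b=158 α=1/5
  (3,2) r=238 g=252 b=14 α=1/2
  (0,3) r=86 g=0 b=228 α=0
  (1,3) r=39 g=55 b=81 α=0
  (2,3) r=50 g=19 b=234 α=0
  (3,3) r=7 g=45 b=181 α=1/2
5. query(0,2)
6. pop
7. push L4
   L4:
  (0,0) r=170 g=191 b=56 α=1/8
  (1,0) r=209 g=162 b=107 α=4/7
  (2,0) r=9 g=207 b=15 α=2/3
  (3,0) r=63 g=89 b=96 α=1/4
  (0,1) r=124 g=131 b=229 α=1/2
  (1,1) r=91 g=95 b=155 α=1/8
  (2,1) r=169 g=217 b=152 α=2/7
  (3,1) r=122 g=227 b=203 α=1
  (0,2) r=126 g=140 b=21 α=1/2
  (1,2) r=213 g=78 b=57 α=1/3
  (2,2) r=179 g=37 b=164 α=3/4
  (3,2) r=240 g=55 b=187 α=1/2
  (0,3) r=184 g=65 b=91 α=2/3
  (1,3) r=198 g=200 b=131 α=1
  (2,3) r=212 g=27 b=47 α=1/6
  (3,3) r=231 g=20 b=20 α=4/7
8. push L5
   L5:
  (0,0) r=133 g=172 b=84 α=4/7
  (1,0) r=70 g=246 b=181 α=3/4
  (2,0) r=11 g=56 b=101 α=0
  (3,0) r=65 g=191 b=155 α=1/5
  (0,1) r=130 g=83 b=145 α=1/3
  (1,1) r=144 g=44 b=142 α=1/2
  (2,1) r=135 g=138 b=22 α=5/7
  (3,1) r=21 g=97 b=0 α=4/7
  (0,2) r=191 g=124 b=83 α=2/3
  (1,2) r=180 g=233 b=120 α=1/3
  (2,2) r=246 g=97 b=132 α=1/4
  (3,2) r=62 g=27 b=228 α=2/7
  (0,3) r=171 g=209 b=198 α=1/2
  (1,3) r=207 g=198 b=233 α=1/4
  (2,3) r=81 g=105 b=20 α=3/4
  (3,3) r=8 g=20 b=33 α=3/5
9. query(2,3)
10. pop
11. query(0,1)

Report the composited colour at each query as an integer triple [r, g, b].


query (1,1) [L1,L2] — begin 0,0,0
+L1 (α=3/7) → [279/7, 585/7, 162/7]
+L2 (α=5/8) → [5877/56, 3485/28, 2133/28]
→ [105, 124, 76]

query (0,2) [L1,L2,L3] — begin 0,0,0
+L1 (α=5/6) → [125/2, 580/3, 5/2]
+L2 (α=1) → [125, 123, 213]
+L3 (α=3/7) → [989/7, 957/7, 960/7]
→ [141, 137, 137]

query (2,3) [L1,L2,L4,L5] — begin 0,0,0
after L1 α=0: [0, 0, 0]
after L2 α=1/2: [173/2, 106, 54]
after L4 α=1/6: [1289/12, 557/6, 317/6]
after L5 α=3/4: [4205/48, 2447/24, 677/24]
rounded: [88, 102, 28]

(0,1) stack=L1,L2,L4; from [0,0,0]:
+L1 (α=1/5) → [96/5, 222/5, 226/5]
+L2 (α=5/8) → [6513/40, 3033/20, 6953/40]
+L4 (α=1/2) → [11473/80, 5653/40, 16113/80]
→ [143, 141, 201]


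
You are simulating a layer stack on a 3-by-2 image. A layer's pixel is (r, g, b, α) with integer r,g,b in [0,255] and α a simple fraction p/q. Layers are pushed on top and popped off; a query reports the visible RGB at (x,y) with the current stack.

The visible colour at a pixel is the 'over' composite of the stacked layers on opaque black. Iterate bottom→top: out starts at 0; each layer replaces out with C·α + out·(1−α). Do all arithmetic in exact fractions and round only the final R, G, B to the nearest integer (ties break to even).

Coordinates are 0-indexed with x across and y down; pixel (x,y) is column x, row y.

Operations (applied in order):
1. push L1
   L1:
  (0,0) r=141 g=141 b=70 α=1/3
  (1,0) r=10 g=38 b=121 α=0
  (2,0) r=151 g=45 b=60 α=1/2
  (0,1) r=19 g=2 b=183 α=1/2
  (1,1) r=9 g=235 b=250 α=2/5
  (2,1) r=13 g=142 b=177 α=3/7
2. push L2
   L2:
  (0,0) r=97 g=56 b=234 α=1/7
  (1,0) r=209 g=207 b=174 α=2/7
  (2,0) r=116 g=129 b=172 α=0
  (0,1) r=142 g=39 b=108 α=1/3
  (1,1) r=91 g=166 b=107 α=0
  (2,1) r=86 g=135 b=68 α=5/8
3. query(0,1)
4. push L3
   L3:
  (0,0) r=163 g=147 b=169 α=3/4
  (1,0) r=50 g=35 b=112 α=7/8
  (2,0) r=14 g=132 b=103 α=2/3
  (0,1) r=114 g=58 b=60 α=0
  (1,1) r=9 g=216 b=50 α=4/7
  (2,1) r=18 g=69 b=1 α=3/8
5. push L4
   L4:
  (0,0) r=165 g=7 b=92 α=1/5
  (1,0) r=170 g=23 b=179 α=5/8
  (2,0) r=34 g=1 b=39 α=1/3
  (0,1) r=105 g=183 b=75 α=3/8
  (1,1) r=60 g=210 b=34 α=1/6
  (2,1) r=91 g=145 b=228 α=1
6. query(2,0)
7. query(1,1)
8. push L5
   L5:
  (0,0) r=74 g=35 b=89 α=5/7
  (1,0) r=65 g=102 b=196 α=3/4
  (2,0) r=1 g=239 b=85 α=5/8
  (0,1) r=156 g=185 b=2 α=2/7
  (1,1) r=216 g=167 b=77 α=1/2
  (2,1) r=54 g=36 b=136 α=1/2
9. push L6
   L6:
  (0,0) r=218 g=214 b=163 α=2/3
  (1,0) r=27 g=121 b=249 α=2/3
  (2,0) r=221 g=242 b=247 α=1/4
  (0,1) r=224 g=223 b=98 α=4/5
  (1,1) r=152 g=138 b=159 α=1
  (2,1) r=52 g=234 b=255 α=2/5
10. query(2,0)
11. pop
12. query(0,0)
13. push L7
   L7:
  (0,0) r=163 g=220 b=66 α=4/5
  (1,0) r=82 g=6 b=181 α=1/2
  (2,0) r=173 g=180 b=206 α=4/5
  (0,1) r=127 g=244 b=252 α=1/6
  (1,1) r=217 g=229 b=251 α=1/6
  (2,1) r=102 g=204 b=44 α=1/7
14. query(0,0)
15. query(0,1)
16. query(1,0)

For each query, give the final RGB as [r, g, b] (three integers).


(0,1) stack=L1,L2; from [0,0,0]:
L1 α=1/2: [19/2, 1, 183/2]
L2 α=1/3: [161/3, 41/3, 97]
= [54, 14, 97]

(2,0) stack=L1,L2,L3,L4; from [0,0,0]:
L1 α=1/2: [151/2, 45/2, 30]
L2 α=0: [151/2, 45/2, 30]
L3 α=2/3: [69/2, 191/2, 236/3]
L4 α=1/3: [103/3, 64, 589/9]
rounded: [34, 64, 65]

query (1,1) [L1,L2,L3,L4] — begin 0,0,0
L1 α=2/5: [18/5, 94, 100]
L2 α=0: [18/5, 94, 100]
L3 α=4/7: [234/35, 1146/7, 500/7]
L4 α=1/6: [109/7, 1200/7, 1369/21]
rounded: [16, 171, 65]

query (2,0) [L1,L2,L3,L4,L5,L6] — begin 0,0,0
+L1 (α=1/2) → [151/2, 45/2, 30]
+L2 (α=0) → [151/2, 45/2, 30]
+L3 (α=2/3) → [69/2, 191/2, 236/3]
+L4 (α=1/3) → [103/3, 64, 589/9]
+L5 (α=5/8) → [27/2, 1387/8, 233/3]
+L6 (α=1/4) → [523/8, 6097/32, 120]
→ [65, 191, 120]

(0,0) stack=L1,L2,L3,L4,L5; from [0,0,0]:
L1 α=1/3: [47, 47, 70/3]
L2 α=1/7: [379/7, 338/7, 374/7]
L3 α=3/4: [1901/14, 3425/28, 3923/28]
L4 α=1/5: [4957/35, 3474/35, 4567/35]
L5 α=5/7: [22864/245, 13073/245, 24709/245]
= [93, 53, 101]

query (0,0) [L1,L2,L3,L4,L5,L7] — begin 0,0,0
after L1 α=1/3: [47, 47, 70/3]
after L2 α=1/7: [379/7, 338/7, 374/7]
after L3 α=3/4: [1901/14, 3425/28, 3923/28]
after L4 α=1/5: [4957/35, 3474/35, 4567/35]
after L5 α=5/7: [22864/245, 13073/245, 24709/245]
after L7 α=4/5: [182604/1225, 228673/1225, 89389/1225]
→ [149, 187, 73]

at x=0,y=1 over L1,L2,L3,L4,L5,L7:
L1 α=1/2: [19/2, 1, 183/2]
L2 α=1/3: [161/3, 41/3, 97]
L3 α=0: [161/3, 41/3, 97]
L4 α=3/8: [875/12, 463/6, 355/4]
L5 α=2/7: [8119/84, 4535/42, 1791/28]
L7 α=1/6: [51263/504, 32923/252, 5337/56]
= [102, 131, 95]

query (1,0) [L1,L2,L3,L4,L5,L7] — begin 0,0,0
+L1 (α=0) → [0, 0, 0]
+L2 (α=2/7) → [418/7, 414/7, 348/7]
+L3 (α=7/8) → [717/14, 2129/56, 1459/14]
+L4 (α=5/8) → [14051/112, 12827/448, 16907/112]
+L5 (α=3/4) → [35891/448, 149915/1792, 82763/448]
+L7 (α=1/2) → [72627/896, 160667/3584, 163851/896]
→ [81, 45, 183]


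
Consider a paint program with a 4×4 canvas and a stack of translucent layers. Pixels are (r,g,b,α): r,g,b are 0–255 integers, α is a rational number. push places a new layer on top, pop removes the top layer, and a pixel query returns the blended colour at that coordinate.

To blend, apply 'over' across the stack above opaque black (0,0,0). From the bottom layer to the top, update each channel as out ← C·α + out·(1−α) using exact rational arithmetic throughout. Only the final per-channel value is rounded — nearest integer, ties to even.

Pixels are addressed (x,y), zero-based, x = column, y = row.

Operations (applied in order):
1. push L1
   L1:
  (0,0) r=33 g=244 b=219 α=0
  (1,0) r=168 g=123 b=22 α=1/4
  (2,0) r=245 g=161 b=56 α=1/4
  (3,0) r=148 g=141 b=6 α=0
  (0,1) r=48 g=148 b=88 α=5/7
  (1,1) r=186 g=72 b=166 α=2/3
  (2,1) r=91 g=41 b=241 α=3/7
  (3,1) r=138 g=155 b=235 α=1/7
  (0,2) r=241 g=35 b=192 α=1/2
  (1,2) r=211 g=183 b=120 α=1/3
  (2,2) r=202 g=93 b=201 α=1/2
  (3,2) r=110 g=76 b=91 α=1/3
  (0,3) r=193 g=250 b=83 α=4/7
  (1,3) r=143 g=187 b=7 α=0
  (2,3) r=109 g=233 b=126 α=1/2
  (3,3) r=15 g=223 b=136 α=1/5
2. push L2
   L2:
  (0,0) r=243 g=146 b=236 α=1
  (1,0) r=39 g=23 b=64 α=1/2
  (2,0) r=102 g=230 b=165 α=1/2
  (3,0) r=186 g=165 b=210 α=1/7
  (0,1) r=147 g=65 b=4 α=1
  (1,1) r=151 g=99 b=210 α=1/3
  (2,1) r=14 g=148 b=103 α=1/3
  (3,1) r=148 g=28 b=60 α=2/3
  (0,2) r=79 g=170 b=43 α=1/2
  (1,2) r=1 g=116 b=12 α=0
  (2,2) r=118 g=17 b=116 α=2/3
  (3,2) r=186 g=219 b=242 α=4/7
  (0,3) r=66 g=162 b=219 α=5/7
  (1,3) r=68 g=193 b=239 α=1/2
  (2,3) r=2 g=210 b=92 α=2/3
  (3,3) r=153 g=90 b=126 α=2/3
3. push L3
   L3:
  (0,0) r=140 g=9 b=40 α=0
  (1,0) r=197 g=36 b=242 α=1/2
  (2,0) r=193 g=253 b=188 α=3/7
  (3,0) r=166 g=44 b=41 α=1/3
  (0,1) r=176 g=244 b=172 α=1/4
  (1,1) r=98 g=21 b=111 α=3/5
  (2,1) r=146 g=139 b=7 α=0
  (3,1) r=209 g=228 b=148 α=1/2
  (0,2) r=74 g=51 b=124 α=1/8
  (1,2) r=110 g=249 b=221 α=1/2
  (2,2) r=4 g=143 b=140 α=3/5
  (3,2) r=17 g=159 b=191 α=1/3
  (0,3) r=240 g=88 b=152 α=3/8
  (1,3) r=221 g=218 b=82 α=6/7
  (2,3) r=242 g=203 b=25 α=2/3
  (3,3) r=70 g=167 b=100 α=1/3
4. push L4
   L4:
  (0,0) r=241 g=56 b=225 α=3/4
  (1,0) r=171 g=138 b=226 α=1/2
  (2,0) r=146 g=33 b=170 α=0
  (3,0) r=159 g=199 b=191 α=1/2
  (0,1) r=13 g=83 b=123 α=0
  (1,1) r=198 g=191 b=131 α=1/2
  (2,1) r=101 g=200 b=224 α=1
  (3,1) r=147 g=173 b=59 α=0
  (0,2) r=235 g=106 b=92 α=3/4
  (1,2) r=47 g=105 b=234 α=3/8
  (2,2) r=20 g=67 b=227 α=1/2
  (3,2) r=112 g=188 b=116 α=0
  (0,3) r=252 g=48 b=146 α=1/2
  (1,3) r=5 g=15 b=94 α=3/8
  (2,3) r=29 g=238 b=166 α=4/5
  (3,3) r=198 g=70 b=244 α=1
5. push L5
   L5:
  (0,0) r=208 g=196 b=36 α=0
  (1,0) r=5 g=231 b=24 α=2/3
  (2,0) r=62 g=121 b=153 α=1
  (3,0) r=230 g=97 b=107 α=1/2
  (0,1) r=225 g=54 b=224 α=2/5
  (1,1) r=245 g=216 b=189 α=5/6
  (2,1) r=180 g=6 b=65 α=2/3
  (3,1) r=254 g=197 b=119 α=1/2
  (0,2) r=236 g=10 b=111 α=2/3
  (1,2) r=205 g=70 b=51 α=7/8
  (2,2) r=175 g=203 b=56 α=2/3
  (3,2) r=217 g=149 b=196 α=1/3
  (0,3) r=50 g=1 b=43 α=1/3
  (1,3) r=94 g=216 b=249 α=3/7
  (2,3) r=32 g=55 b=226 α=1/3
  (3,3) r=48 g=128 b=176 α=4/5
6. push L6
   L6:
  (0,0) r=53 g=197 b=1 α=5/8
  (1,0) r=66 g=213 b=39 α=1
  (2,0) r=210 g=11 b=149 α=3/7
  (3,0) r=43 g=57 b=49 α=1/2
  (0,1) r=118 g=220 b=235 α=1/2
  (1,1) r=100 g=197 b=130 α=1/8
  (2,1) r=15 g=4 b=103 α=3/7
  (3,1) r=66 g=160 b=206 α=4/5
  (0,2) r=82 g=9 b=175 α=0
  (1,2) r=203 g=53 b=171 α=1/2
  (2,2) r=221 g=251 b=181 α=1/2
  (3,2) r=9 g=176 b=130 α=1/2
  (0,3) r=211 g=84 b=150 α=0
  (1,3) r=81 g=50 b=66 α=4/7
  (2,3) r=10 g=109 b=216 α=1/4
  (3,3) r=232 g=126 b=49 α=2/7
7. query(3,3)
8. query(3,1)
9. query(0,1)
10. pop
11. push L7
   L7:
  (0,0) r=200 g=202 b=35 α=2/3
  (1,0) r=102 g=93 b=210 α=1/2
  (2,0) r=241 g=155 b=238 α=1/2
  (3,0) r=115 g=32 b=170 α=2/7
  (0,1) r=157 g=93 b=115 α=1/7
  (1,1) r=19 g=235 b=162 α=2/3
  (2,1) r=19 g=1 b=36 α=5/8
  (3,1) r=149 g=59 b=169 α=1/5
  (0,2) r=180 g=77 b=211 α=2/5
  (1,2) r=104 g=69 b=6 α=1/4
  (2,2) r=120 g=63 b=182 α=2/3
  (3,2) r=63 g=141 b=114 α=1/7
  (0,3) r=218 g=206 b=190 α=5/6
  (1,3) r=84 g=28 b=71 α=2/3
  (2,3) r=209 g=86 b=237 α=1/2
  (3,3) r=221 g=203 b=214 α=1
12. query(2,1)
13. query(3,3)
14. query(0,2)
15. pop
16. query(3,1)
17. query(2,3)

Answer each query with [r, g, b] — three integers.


query (3,3) [L1,L2,L3,L4,L5,L6] — begin 0,0,0
+L1 (α=1/5) → [3, 223/5, 136/5]
+L2 (α=2/3) → [103, 1123/15, 1396/15]
+L3 (α=1/3) → [92, 4751/45, 4292/45]
+L4 (α=1) → [198, 70, 244]
+L5 (α=4/5) → [78, 582/5, 948/5]
+L6 (α=2/7) → [122, 834/7, 1046/7]
rounded: [122, 119, 149]

query (3,1) [L1,L2,L3,L4,L5,L6] — begin 0,0,0
after L1 α=1/7: [138/7, 155/7, 235/7]
after L2 α=2/3: [2210/21, 547/21, 1075/21]
after L3 α=1/2: [6599/42, 5335/42, 4183/42]
after L4 α=0: [6599/42, 5335/42, 4183/42]
after L5 α=1/2: [17267/84, 13609/84, 9181/84]
after L6 α=4/5: [39443/420, 67369/420, 78397/420]
→ [94, 160, 187]

(0,1) stack=L1,L2,L3,L4,L5,L6; from [0,0,0]:
+L1 (α=5/7) → [240/7, 740/7, 440/7]
+L2 (α=1) → [147, 65, 4]
+L3 (α=1/4) → [617/4, 439/4, 46]
+L4 (α=0) → [617/4, 439/4, 46]
+L5 (α=2/5) → [3651/20, 1749/20, 586/5]
+L6 (α=1/2) → [6011/40, 6149/40, 1761/10]
→ [150, 154, 176]

at x=2,y=1 over L1,L2,L3,L4,L5,L7:
+L1 (α=3/7) → [39, 123/7, 723/7]
+L2 (α=1/3) → [92/3, 1282/21, 2167/21]
+L3 (α=0) → [92/3, 1282/21, 2167/21]
+L4 (α=1) → [101, 200, 224]
+L5 (α=2/3) → [461/3, 212/3, 118]
+L7 (α=5/8) → [139/2, 217/8, 267/4]
→ [70, 27, 67]

(3,3) stack=L1,L2,L3,L4,L5,L7; from [0,0,0]:
after L1 α=1/5: [3, 223/5, 136/5]
after L2 α=2/3: [103, 1123/15, 1396/15]
after L3 α=1/3: [92, 4751/45, 4292/45]
after L4 α=1: [198, 70, 244]
after L5 α=4/5: [78, 582/5, 948/5]
after L7 α=1: [221, 203, 214]
rounded: [221, 203, 214]

(0,2) stack=L1,L2,L3,L4,L5,L7; from [0,0,0]:
after L1 α=1/2: [241/2, 35/2, 96]
after L2 α=1/2: [399/4, 375/4, 139/2]
after L3 α=1/8: [3089/32, 2829/32, 1221/16]
after L4 α=3/4: [25649/128, 13005/128, 5637/64]
after L5 α=2/3: [86065/384, 15565/384, 6615/64]
after L7 α=2/5: [26429/128, 35277/640, 46853/320]
rounded: [206, 55, 146]

at x=3,y=1 over L1,L2,L3,L4,L5:
after L1 α=1/7: [138/7, 155/7, 235/7]
after L2 α=2/3: [2210/21, 547/21, 1075/21]
after L3 α=1/2: [6599/42, 5335/42, 4183/42]
after L4 α=0: [6599/42, 5335/42, 4183/42]
after L5 α=1/2: [17267/84, 13609/84, 9181/84]
rounded: [206, 162, 109]

query (2,3) [L1,L2,L3,L4,L5] — begin 0,0,0
after L1 α=1/2: [109/2, 233/2, 63]
after L2 α=2/3: [39/2, 1073/6, 247/3]
after L3 α=2/3: [1007/6, 3509/18, 397/9]
after L4 α=4/5: [1703/30, 4129/18, 6373/45]
after L5 α=1/3: [2183/45, 4624/27, 22916/135]
rounded: [49, 171, 170]
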